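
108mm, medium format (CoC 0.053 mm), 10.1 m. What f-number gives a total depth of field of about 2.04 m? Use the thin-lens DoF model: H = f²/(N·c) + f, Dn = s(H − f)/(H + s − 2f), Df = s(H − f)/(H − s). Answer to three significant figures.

Write h = H − f = f²/(N·c). The thin-lens limits are Dn = s·h/(h + (s−f)) and Df = s·h/(h − (s−f)), so DoF = Df − Dn = 2·s·(s−f)·h / (h² − (s−f)²).
That is a quadratic in h: DoF·h² − 2·s·(s−f)·h − DoF·(s−f)² = 0 ⇒ h = (s−f)·(s + √(s² + DoF²)) / DoF = 9992 × (10100 + √(10100² + 2040²)) / 2040 = 9992 × (10100 + 10304.0) / 2040 ≈ 99939 mm.
Then N = f²/(c·h) = 108² / (0.053 × 99939) = 11664 / 5296.8 ≈ 2.20.

f/2.20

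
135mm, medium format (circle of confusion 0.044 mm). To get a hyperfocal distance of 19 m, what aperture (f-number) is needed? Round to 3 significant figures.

f/22

Rearrange H = f²/(N·c) + f for N: N = f² / ((H − f)·c).
N = 135² / ((19000 − 135) × 0.044) = 18225 / 830.1 ≈ 22.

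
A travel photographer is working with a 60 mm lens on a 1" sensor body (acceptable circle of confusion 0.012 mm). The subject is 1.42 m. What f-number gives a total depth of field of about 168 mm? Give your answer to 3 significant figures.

f/13

Write h = H − f = f²/(N·c). The thin-lens limits are Dn = s·h/(h + (s−f)) and Df = s·h/(h − (s−f)), so DoF = Df − Dn = 2·s·(s−f)·h / (h² − (s−f)²).
That is a quadratic in h: DoF·h² − 2·s·(s−f)·h − DoF·(s−f)² = 0 ⇒ h = (s−f)·(s + √(s² + DoF²)) / DoF = 1360 × (1420 + √(1420² + 168²)) / 168 = 1360 × (1420 + 1429.90) / 168 ≈ 23071 mm.
Then N = f²/(c·h) = 60² / (0.012 × 23071) = 3600 / 276.85 ≈ 13.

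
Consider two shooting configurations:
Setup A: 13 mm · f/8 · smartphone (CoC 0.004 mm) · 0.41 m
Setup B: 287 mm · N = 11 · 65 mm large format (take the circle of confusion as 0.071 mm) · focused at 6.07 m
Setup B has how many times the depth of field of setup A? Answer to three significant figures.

Setup A: H = 13²/(8×0.004) + 13 ≈ 5294.2 mm; DoF = Df − Dn = 443.325 − 381.334 ≈ 61.991 mm.
Setup B: H = 287²/(11×0.071) + 287 ≈ 105753.1 mm; DoF = Df − Dn = 6422.14 − 5754.47 ≈ 667.67 mm.
Ratio = 667.67 / 61.991 ≈ 10.8.

10.8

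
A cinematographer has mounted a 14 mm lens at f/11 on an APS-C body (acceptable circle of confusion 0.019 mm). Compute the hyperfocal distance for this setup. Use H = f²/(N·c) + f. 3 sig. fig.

0.952 m

Hyperfocal distance H = f²/(N·c) + f = 14²/(11 × 0.019) + 14 = 196/0.209 + 14 ≈ 951.8 mm ≈ 0.952 m.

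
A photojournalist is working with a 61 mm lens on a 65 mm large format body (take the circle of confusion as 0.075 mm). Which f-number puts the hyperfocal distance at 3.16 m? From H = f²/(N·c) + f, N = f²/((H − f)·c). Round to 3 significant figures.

f/16

Rearrange H = f²/(N·c) + f for N: N = f² / ((H − f)·c).
N = 61² / ((3160 − 61) × 0.075) = 3721 / 232.4 ≈ 16.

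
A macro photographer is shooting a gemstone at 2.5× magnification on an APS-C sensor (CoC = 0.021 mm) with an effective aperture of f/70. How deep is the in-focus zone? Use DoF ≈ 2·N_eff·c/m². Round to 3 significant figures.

At magnification m, DoF ≈ 2·N_eff·c/m² = 2 × 70 × 0.021 / 2.5² = 2.94 / 6.25 ≈ 0.47 mm.

0.470 mm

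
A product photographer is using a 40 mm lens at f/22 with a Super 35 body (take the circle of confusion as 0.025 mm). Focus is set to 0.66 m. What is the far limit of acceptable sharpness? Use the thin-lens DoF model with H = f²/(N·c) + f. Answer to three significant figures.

0.839 m

Hyperfocal distance H = f²/(N·c) + f = 40²/(22 × 0.025) + 40 = 1600/0.55 + 40 ≈ 2949.1 mm ≈ 2.949 m.
Far limit Df = s·(H − f)/(H − s) = 660 × (2949.1 − 40) / (2949.1 − 660) = 660 × 2909.1 / 2289.1 ≈ 838.76 mm ≈ 0.839 m.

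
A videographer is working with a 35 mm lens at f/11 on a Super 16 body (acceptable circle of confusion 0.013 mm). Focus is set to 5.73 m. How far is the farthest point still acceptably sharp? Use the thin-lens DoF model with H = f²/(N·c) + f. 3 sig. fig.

17.1 m

Hyperfocal distance H = f²/(N·c) + f = 35²/(11 × 0.013) + 35 = 1225/0.143 + 35 ≈ 8601.4 mm ≈ 8.601 m.
Far limit Df = s·(H − f)/(H − s) = 5730 × (8601.4 − 35) / (8601.4 − 5730) = 5730 × 8566.4 / 2871.4 ≈ 17094 mm ≈ 17.1 m.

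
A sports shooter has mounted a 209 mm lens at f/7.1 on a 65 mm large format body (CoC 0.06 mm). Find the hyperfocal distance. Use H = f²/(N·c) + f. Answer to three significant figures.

Hyperfocal distance H = f²/(N·c) + f = 209²/(7.1 × 0.06) + 209 = 43681/0.426 + 209 ≈ 102746.6 mm ≈ 103 m.

103 m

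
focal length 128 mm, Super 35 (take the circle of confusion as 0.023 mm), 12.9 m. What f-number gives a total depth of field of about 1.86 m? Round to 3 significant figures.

f/4

Write h = H − f = f²/(N·c). The thin-lens limits are Dn = s·h/(h + (s−f)) and Df = s·h/(h − (s−f)), so DoF = Df − Dn = 2·s·(s−f)·h / (h² − (s−f)²).
That is a quadratic in h: DoF·h² − 2·s·(s−f)·h − DoF·(s−f)² = 0 ⇒ h = (s−f)·(s + √(s² + DoF²)) / DoF = 12772 × (12900 + √(12900² + 1860²)) / 1860 = 12772 × (12900 + 13033.4) / 1860 ≈ 178076 mm.
Then N = f²/(c·h) = 128² / (0.023 × 178076) = 16384 / 4095.7 ≈ 4.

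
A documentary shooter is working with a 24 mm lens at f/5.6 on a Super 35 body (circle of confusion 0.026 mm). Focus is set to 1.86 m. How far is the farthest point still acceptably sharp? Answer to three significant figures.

3.47 m

Hyperfocal distance H = f²/(N·c) + f = 24²/(5.6 × 0.026) + 24 = 576/0.1456 + 24 ≈ 3980.0 mm ≈ 3.980 m.
Far limit Df = s·(H − f)/(H − s) = 1860 × (3980.0 − 24) / (3980.0 − 1860) = 1860 × 3956.0 / 2120.0 ≈ 3470.8 mm ≈ 3.47 m.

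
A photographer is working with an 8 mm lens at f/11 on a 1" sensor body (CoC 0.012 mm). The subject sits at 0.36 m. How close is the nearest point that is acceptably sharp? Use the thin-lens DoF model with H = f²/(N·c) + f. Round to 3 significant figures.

209 mm

Hyperfocal distance H = f²/(N·c) + f = 8²/(11 × 0.012) + 8 = 64/0.132 + 8 ≈ 492.8 mm ≈ 0.493 m.
Near limit Dn = s·(H − f)/(H + s − 2f) = 360 × (492.8 − 8) / (492.8 + 360 − 2 × 8) = 360 × 484.8 / 836.8 ≈ 208.57 mm.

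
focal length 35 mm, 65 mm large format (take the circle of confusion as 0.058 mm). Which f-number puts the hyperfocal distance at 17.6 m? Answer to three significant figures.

f/1.20

Rearrange H = f²/(N·c) + f for N: N = f² / ((H − f)·c).
N = 35² / ((17600 − 35) × 0.058) = 1225 / 1019 ≈ 1.20.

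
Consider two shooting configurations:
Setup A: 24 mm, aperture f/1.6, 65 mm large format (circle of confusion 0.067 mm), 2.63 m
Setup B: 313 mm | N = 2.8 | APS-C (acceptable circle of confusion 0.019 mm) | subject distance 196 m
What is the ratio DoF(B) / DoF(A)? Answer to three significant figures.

12.6

Setup A: H = 24²/(1.6×0.067) + 24 ≈ 5397.1 mm; DoF = Df − Dn = 5106.9 − 1771.0 ≈ 3335.9 mm.
Setup B: H = 313²/(2.8×0.019) + 313 ≈ 1841835.6 mm; DoF = Df − Dn = 219304 − 177173 ≈ 42131 mm.
Ratio = 42131 / 3335.9 ≈ 12.6.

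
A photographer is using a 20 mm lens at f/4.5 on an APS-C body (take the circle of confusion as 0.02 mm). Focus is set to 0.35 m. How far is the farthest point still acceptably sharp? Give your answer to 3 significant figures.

Hyperfocal distance H = f²/(N·c) + f = 20²/(4.5 × 0.02) + 20 = 400/0.09 + 20 ≈ 4464.4 mm ≈ 4.464 m.
Far limit Df = s·(H − f)/(H − s) = 350 × (4464.4 − 20) / (4464.4 − 350) = 350 × 4444.4 / 4114.4 ≈ 378.07 mm.

378 mm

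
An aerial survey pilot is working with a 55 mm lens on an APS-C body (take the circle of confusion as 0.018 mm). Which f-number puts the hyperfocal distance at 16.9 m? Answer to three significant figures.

f/9.98

Rearrange H = f²/(N·c) + f for N: N = f² / ((H − f)·c).
N = 55² / ((16900 − 55) × 0.018) = 3025 / 303.2 ≈ 9.98.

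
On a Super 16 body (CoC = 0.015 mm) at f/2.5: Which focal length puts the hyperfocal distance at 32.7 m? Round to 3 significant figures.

From H = f²/(N·c) + f, with f ≪ H: f ≈ √(H·N·c) = √(32700 × 2.5 × 0.015) = √1226.2 ≈ 35.02 mm.
The +f correction barely moves this — solving exactly, f² + N·c·f − N·c·H = 0 ⇒ f = (−N·c + √((N·c)² + 4·N·c·H))/2 = (−0.0375 + √4905.0)/2 ≈ 34.999 mm, so f ≈ 35.0 mm.

35.0 mm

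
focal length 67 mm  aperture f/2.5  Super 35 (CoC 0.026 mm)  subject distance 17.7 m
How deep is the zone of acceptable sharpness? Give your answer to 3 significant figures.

Hyperfocal distance H = f²/(N·c) + f = 67²/(2.5 × 0.026) + 67 = 4489/0.065 + 67 ≈ 69128.5 mm ≈ 69.13 m.
Near limit Dn = s·(H − f)/(H + s − 2f) = 17700 × (69128.5 − 67) / (69128.5 + 17700 − 2 × 67) = 17700 × 69061.5 / 86694.5 ≈ 14100.0 mm.
Far limit Df = s·(H − f)/(H − s) = 17700 × (69128.5 − 67) / (69128.5 − 17700) = 17700 × 69061.5 / 51428.5 ≈ 23768.7 mm.
Depth of field = Df − Dn = 23768.7 − 14100.0 ≈ 9668.7 mm ≈ 9.67 m.

9.67 m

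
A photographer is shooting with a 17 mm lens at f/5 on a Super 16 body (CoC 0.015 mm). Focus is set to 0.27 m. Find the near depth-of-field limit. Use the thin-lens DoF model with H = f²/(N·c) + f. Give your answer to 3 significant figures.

Hyperfocal distance H = f²/(N·c) + f = 17²/(5 × 0.015) + 17 = 289/0.075 + 17 ≈ 3870.3 mm ≈ 3.870 m.
Near limit Dn = s·(H − f)/(H + s − 2f) = 270 × (3870.3 − 17) / (3870.3 + 270 − 2 × 17) = 270 × 3853.3 / 4106.3 ≈ 253.36 mm.

253 mm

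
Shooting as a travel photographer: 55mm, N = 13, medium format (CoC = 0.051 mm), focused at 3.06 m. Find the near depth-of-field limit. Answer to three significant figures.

1.84 m

Hyperfocal distance H = f²/(N·c) + f = 55²/(13 × 0.051) + 55 = 3025/0.663 + 55 ≈ 4617.6 mm ≈ 4.618 m.
Near limit Dn = s·(H − f)/(H + s − 2f) = 3060 × (4617.6 − 55) / (4617.6 + 3060 − 2 × 55) = 3060 × 4562.6 / 7567.6 ≈ 1844.9 mm ≈ 1.84 m.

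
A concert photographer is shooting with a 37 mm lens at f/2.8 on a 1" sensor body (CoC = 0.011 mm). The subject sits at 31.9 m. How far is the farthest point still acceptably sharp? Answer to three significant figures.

113 m

Hyperfocal distance H = f²/(N·c) + f = 37²/(2.8 × 0.011) + 37 = 1369/0.0308 + 37 ≈ 44485.1 mm ≈ 44.49 m.
Far limit Df = s·(H − f)/(H − s) = 31900 × (44485.1 − 37) / (44485.1 − 31900) = 31900 × 44448.1 / 12585.1 ≈ 112665 mm ≈ 113 m.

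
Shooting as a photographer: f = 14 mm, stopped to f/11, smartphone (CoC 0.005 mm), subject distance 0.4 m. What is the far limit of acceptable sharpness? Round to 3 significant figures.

Hyperfocal distance H = f²/(N·c) + f = 14²/(11 × 0.005) + 14 = 196/0.055 + 14 ≈ 3577.6 mm ≈ 3.578 m.
Far limit Df = s·(H − f)/(H − s) = 400 × (3577.6 − 14) / (3577.6 − 400) = 400 × 3563.6 / 3177.6 ≈ 448.59 mm.

449 mm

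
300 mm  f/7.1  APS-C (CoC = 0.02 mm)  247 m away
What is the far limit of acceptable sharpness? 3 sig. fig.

404 m

Hyperfocal distance H = f²/(N·c) + f = 300²/(7.1 × 0.02) + 300 = 90000/0.142 + 300 ≈ 634102.8 mm ≈ 634.1 m.
Far limit Df = s·(H − f)/(H − s) = 247000 × (634102.8 − 300) / (634102.8 − 247000) = 247000 × 633802.8 / 387102.8 ≈ 404413 mm ≈ 404 m.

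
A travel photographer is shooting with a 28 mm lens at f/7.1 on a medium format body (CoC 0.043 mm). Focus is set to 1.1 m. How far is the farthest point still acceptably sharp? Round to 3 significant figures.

1.89 m

Hyperfocal distance H = f²/(N·c) + f = 28²/(7.1 × 0.043) + 28 = 784/0.3053 + 28 ≈ 2596.0 mm ≈ 2.596 m.
Far limit Df = s·(H − f)/(H − s) = 1100 × (2596.0 − 28) / (2596.0 − 1100) = 1100 × 2568.0 / 1496.0 ≈ 1888.3 mm ≈ 1.89 m.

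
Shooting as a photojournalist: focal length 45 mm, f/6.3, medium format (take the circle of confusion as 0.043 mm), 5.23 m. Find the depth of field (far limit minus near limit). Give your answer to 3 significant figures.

14.0 m

Hyperfocal distance H = f²/(N·c) + f = 45²/(6.3 × 0.043) + 45 = 2025/0.2709 + 45 ≈ 7520.1 mm ≈ 7.520 m.
Near limit Dn = s·(H − f)/(H + s − 2f) = 5230 × (7520.1 − 45) / (7520.1 + 5230 − 2 × 45) = 5230 × 7475.1 / 12660.1 ≈ 3088 mm.
Far limit Df = s·(H − f)/(H − s) = 5230 × (7520.1 − 45) / (7520.1 − 5230) = 5230 × 7475.1 / 2290.1 ≈ 17071 mm.
Depth of field = Df − Dn = 17071 − 3088 ≈ 13983 mm ≈ 14.0 m.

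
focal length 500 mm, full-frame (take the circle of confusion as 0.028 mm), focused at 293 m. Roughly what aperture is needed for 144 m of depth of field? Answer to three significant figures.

Write h = H − f = f²/(N·c). The thin-lens limits are Dn = s·h/(h + (s−f)) and Df = s·h/(h − (s−f)), so DoF = Df − Dn = 2·s·(s−f)·h / (h² − (s−f)²).
That is a quadratic in h: DoF·h² − 2·s·(s−f)·h − DoF·(s−f)² = 0 ⇒ h = (s−f)·(s + √(s² + DoF²)) / DoF = 292500 × (293000 + √(293000² + 144000²)) / 144000 = 292500 × (293000 + 326474) / 144000 ≈ 1258306 mm.
Then N = f²/(c·h) = 500² / (0.028 × 1258306) = 250000 / 35233 ≈ 7.10.

f/7.10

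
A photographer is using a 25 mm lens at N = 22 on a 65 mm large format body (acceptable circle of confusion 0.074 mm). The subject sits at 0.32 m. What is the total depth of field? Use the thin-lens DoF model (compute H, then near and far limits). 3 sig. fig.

Hyperfocal distance H = f²/(N·c) + f = 25²/(22 × 0.074) + 25 = 625/1.628 + 25 ≈ 408.9 mm ≈ 0.409 m.
Near limit Dn = s·(H − f)/(H + s − 2f) = 320 × (408.9 − 25) / (408.9 + 320 − 2 × 25) = 320 × 383.9 / 678.9 ≈ 181.0 mm.
Far limit Df = s·(H − f)/(H − s) = 320 × (408.9 − 25) / (408.9 − 320) = 320 × 383.9 / 88.9 ≈ 1381.8 mm.
Depth of field = Df − Dn = 1381.8 − 181.0 ≈ 1200.8 mm ≈ 1.20 m.

1.20 m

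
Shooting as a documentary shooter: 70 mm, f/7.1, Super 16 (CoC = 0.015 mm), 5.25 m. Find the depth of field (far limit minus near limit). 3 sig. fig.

1.20 m

Hyperfocal distance H = f²/(N·c) + f = 70²/(7.1 × 0.015) + 70 = 4900/0.1065 + 70 ≈ 46079.4 mm ≈ 46.08 m.
Near limit Dn = s·(H − f)/(H + s − 2f) = 5250 × (46079.4 − 70) / (46079.4 + 5250 − 2 × 70) = 5250 × 46009.4 / 51189.4 ≈ 4718.7 mm.
Far limit Df = s·(H − f)/(H − s) = 5250 × (46079.4 − 70) / (46079.4 − 5250) = 5250 × 46009.4 / 40829.4 ≈ 5916.1 mm.
Depth of field = Df − Dn = 5916.1 − 4718.7 ≈ 1197.4 mm ≈ 1.20 m.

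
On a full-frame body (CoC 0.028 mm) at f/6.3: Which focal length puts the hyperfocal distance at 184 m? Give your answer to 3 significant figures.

From H = f²/(N·c) + f, with f ≪ H: f ≈ √(H·N·c) = √(184000 × 6.3 × 0.028) = √32458 ≈ 180.2 mm.
The +f correction barely moves this — solving exactly, f² + N·c·f − N·c·H = 0 ⇒ f = (−N·c + √((N·c)² + 4·N·c·H))/2 = (−0.1764 + √129830)/2 ≈ 180.07 mm, so f ≈ 180 mm.

180 mm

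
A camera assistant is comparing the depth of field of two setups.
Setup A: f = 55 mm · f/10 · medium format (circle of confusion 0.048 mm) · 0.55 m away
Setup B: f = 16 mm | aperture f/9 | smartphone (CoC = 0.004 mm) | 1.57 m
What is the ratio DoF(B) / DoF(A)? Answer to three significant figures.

8.29

Setup A: H = 55²/(10×0.048) + 55 ≈ 6357.1 mm; DoF = Df − Dn = 596.882 − 509.946 ≈ 86.936 mm.
Setup B: H = 16²/(9×0.004) + 16 ≈ 7127.1 mm; DoF = Df − Dn = 2009.04 − 1288.44 ≈ 720.60 mm.
Ratio = 720.60 / 86.936 ≈ 8.29.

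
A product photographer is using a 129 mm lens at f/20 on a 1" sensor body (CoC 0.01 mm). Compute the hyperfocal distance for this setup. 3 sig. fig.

83.3 m

Hyperfocal distance H = f²/(N·c) + f = 129²/(20 × 0.01) + 129 = 16641/0.2 + 129 ≈ 83334.0 mm ≈ 83.3 m.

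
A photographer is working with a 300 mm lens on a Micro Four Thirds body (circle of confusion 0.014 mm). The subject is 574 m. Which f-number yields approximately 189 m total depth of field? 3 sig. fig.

Write h = H − f = f²/(N·c). The thin-lens limits are Dn = s·h/(h + (s−f)) and Df = s·h/(h − (s−f)), so DoF = Df − Dn = 2·s·(s−f)·h / (h² − (s−f)²).
That is a quadratic in h: DoF·h² − 2·s·(s−f)·h − DoF·(s−f)² = 0 ⇒ h = (s−f)·(s + √(s² + DoF²)) / DoF = 573700 × (574000 + √(574000² + 189000²)) / 189000 = 573700 × (574000 + 604315) / 189000 ≈ 3576717 mm.
Then N = f²/(c·h) = 300² / (0.014 × 3576717) = 90000 / 50074 ≈ 1.80.

f/1.80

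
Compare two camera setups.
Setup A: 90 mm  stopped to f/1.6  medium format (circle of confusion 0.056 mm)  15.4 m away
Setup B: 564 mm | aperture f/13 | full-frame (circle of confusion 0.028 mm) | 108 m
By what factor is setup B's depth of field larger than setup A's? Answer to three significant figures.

Setup A: H = 90²/(1.6×0.056) + 90 ≈ 90491.8 mm; DoF = Df − Dn = 18539.8 − 13169.7 ≈ 5370.1 mm.
Setup B: H = 564²/(13×0.028) + 564 ≈ 874454.1 mm; DoF = Df − Dn = 123139 − 96176 ≈ 26963 mm.
Ratio = 26963 / 5370.1 ≈ 5.02.

5.02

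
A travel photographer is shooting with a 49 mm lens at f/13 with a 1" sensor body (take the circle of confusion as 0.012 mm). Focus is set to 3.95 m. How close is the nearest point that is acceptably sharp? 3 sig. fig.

Hyperfocal distance H = f²/(N·c) + f = 49²/(13 × 0.012) + 49 = 2401/0.156 + 49 ≈ 15440.0 mm ≈ 15.44 m.
Near limit Dn = s·(H − f)/(H + s − 2f) = 3950 × (15440.0 − 49) / (15440.0 + 3950 − 2 × 49) = 3950 × 15391.0 / 19292.0 ≈ 3151.3 mm ≈ 3.15 m.

3.15 m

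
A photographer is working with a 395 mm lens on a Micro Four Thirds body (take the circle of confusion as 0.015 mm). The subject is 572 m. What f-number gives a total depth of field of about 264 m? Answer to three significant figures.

f/4

Write h = H − f = f²/(N·c). The thin-lens limits are Dn = s·h/(h + (s−f)) and Df = s·h/(h − (s−f)), so DoF = Df − Dn = 2·s·(s−f)·h / (h² − (s−f)²).
That is a quadratic in h: DoF·h² − 2·s·(s−f)·h − DoF·(s−f)² = 0 ⇒ h = (s−f)·(s + √(s² + DoF²)) / DoF = 571605 × (572000 + √(572000² + 264000²)) / 264000 = 571605 × (572000 + 629984) / 264000 ≈ 2602501 mm.
Then N = f²/(c·h) = 395² / (0.015 × 2602501) = 156025 / 39038 ≈ 4.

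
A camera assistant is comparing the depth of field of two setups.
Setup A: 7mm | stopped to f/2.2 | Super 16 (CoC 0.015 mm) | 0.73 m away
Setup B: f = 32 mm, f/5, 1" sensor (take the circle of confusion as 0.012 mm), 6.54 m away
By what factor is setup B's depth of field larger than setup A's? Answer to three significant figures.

6.26

Setup A: H = 7²/(2.2×0.015) + 7 ≈ 1491.8 mm; DoF = Df − Dn = 1422.78 − 490.95 ≈ 931.83 mm.
Setup B: H = 32²/(5×0.012) + 32 ≈ 17098.7 mm; DoF = Df − Dn = 10571.0 − 4734.6 ≈ 5836.4 mm.
Ratio = 5836.4 / 931.83 ≈ 6.26.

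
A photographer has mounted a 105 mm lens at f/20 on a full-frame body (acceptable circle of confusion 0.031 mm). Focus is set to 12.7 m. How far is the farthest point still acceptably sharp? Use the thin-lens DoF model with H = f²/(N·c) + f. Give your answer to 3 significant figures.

Hyperfocal distance H = f²/(N·c) + f = 105²/(20 × 0.031) + 105 = 11025/0.62 + 105 ≈ 17887.3 mm ≈ 17.89 m.
Far limit Df = s·(H − f)/(H − s) = 12700 × (17887.3 − 105) / (17887.3 − 12700) = 12700 × 17782.3 / 5187.3 ≈ 43536 mm ≈ 43.5 m.

43.5 m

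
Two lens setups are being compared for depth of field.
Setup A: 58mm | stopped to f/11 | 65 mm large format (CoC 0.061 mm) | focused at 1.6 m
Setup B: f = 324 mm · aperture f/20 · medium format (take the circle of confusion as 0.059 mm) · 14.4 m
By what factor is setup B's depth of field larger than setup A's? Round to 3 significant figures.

4.30

Setup A: H = 58²/(11×0.061) + 58 ≈ 5071.4 mm; DoF = Df − Dn = 2310.7 − 1223.6 ≈ 1087.1 mm.
Setup B: H = 324²/(20×0.059) + 324 ≈ 89286.7 mm; DoF = Df − Dn = 17106.7 − 12432.8 ≈ 4673.9 mm.
Ratio = 4673.9 / 1087.1 ≈ 4.30.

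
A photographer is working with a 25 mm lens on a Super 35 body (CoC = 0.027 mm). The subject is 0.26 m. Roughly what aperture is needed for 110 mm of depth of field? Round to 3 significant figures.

f/20

Write h = H − f = f²/(N·c). The thin-lens limits are Dn = s·h/(h + (s−f)) and Df = s·h/(h − (s−f)), so DoF = Df − Dn = 2·s·(s−f)·h / (h² − (s−f)²).
That is a quadratic in h: DoF·h² − 2·s·(s−f)·h − DoF·(s−f)² = 0 ⇒ h = (s−f)·(s + √(s² + DoF²)) / DoF = 235 × (260 + √(260² + 110²)) / 110 = 235 × (260 + 282.312) / 110 ≈ 1158.6 mm.
Then N = f²/(c·h) = 25² / (0.027 × 1158.6) = 625 / 31.282 ≈ 20.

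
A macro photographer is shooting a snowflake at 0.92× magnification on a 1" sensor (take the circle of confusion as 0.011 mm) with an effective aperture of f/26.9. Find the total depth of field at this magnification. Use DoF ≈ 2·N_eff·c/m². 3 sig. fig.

0.699 mm

At magnification m, DoF ≈ 2·N_eff·c/m² = 2 × 26.9 × 0.011 / 0.92² = 0.5918 / 0.8464 ≈ 0.699 mm.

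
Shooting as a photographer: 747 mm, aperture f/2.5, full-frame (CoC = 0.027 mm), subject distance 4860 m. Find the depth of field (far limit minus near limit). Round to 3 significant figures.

8730 m

Hyperfocal distance H = f²/(N·c) + f = 747²/(2.5 × 0.027) + 747 = 558009/0.0675 + 747 ≈ 8267547.0 mm ≈ 8268 m.
Near limit Dn = s·(H − f)/(H + s − 2f) = 4860000 × (8267547.0 − 747) / (8267547.0 + 4860000 − 2 × 747) = 4860000 × 8266800.0 / 13126053.0 ≈ 3060832 mm.
Far limit Df = s·(H − f)/(H − s) = 4860000 × (8267547.0 − 747) / (8267547.0 − 4860000) = 4860000 × 8266800.0 / 3407547.0 ≈ 11790490 mm.
Depth of field = Df − Dn = 11790490 − 3060832 ≈ 8729658 mm ≈ 8730 m.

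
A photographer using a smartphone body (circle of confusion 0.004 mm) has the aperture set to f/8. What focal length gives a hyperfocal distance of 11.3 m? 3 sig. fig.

From H = f²/(N·c) + f, with f ≪ H: f ≈ √(H·N·c) = √(11300 × 8 × 0.004) = √361.60 ≈ 19.02 mm.
The +f correction barely moves this — solving exactly, f² + N·c·f − N·c·H = 0 ⇒ f = (−N·c + √((N·c)² + 4·N·c·H))/2 = (−0.032 + √1446.4)/2 ≈ 19.000 mm, so f ≈ 19.0 mm.

19.0 mm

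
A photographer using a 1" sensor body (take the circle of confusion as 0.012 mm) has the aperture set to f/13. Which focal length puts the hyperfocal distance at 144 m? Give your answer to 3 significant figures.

150 mm

From H = f²/(N·c) + f, with f ≪ H: f ≈ √(H·N·c) = √(144000 × 13 × 0.012) = √22464 ≈ 149.9 mm.
The +f correction barely moves this — solving exactly, f² + N·c·f − N·c·H = 0 ⇒ f = (−N·c + √((N·c)² + 4·N·c·H))/2 = (−0.156 + √89856)/2 ≈ 149.80 mm, so f ≈ 150 mm.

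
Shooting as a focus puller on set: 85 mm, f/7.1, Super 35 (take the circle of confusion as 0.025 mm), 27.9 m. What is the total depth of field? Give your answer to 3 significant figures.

Hyperfocal distance H = f²/(N·c) + f = 85²/(7.1 × 0.025) + 85 = 7225/0.1775 + 85 ≈ 40789.2 mm ≈ 40.79 m.
Near limit Dn = s·(H − f)/(H + s − 2f) = 27900 × (40789.2 − 85) / (40789.2 + 27900 − 2 × 85) = 27900 × 40704.2 / 68519.2 ≈ 16574 mm.
Far limit Df = s·(H − f)/(H − s) = 27900 × (40789.2 − 85) / (40789.2 − 27900) = 27900 × 40704.2 / 12889.2 ≈ 88108 mm.
Depth of field = Df − Dn = 88108 − 16574 ≈ 71534 mm ≈ 71.5 m.

71.5 m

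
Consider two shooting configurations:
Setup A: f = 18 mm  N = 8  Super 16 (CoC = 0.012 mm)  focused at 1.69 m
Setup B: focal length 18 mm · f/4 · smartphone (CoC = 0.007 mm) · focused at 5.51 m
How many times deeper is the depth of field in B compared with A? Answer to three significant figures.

3.04

Setup A: H = 18²/(8×0.012) + 18 ≈ 3393.0 mm; DoF = Df − Dn = 3349.2 − 1130.1 ≈ 2219.1 mm.
Setup B: H = 18²/(4×0.007) + 18 ≈ 11589.4 mm; DoF = Df − Dn = 10487.6 − 3736.6 ≈ 6751.0 mm.
Ratio = 6751.0 / 2219.1 ≈ 3.04.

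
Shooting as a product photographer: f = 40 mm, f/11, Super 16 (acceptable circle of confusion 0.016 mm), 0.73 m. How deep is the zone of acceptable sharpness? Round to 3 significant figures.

Hyperfocal distance H = f²/(N·c) + f = 40²/(11 × 0.016) + 40 = 1600/0.176 + 40 ≈ 9130.9 mm ≈ 9.131 m.
Near limit Dn = s·(H − f)/(H + s − 2f) = 730 × (9130.9 − 40) / (9130.9 + 730 − 2 × 40) = 730 × 9090.9 / 9780.9 ≈ 678.50 mm.
Far limit Df = s·(H − f)/(H − s) = 730 × (9130.9 − 40) / (9130.9 − 730) = 730 × 9090.9 / 8400.9 ≈ 789.96 mm.
Depth of field = Df − Dn = 789.96 − 678.50 ≈ 111.46 mm.

111 mm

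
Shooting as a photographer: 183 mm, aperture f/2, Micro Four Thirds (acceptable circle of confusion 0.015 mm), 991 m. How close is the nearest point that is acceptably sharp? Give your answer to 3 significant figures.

Hyperfocal distance H = f²/(N·c) + f = 183²/(2 × 0.015) + 183 = 33489/0.03 + 183 ≈ 1116483.0 mm ≈ 1116 m.
Near limit Dn = s·(H − f)/(H + s − 2f) = 991000 × (1116483.0 − 183) / (1116483.0 + 991000 − 2 × 183) = 991000 × 1116300.0 / 2107117.0 ≈ 525008 mm ≈ 525 m.

525 m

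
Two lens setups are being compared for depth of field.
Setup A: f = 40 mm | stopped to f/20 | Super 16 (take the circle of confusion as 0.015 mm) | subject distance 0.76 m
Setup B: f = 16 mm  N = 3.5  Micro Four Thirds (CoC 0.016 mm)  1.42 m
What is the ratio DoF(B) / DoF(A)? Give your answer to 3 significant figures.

4.61

Setup A: H = 40²/(20×0.015) + 40 ≈ 5373.3 mm; DoF = Df − Dn = 878.61 − 669.60 ≈ 209.01 mm.
Setup B: H = 16²/(3.5×0.016) + 16 ≈ 4587.4 mm; DoF = Df − Dn = 2049.43 − 1086.35 ≈ 963.08 mm.
Ratio = 963.08 / 209.01 ≈ 4.61.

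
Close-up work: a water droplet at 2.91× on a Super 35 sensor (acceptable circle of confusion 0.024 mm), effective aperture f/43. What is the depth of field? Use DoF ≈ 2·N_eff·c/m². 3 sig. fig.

0.244 mm

At magnification m, DoF ≈ 2·N_eff·c/m² = 2 × 43 × 0.024 / 2.91² = 2.064 / 8.468 ≈ 0.244 mm.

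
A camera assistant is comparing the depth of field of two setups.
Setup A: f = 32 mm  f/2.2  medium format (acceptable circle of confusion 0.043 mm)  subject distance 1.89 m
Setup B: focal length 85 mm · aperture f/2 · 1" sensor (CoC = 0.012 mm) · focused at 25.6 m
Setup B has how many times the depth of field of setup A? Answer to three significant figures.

6.54

Setup A: H = 32²/(2.2×0.043) + 32 ≈ 10856.5 mm; DoF = Df − Dn = 2281.64 − 1613.11 ≈ 668.53 mm.
Setup B: H = 85²/(2×0.012) + 85 ≈ 301126.7 mm; DoF = Df − Dn = 27970.7 − 23599.8 ≈ 4370.9 mm.
Ratio = 4370.9 / 668.53 ≈ 6.54.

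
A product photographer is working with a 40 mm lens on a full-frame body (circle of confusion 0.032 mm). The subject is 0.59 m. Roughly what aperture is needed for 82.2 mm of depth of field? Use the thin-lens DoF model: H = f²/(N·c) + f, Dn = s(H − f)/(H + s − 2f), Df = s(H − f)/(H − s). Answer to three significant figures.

f/6.30

Write h = H − f = f²/(N·c). The thin-lens limits are Dn = s·h/(h + (s−f)) and Df = s·h/(h − (s−f)), so DoF = Df − Dn = 2·s·(s−f)·h / (h² − (s−f)²).
That is a quadratic in h: DoF·h² − 2·s·(s−f)·h − DoF·(s−f)² = 0 ⇒ h = (s−f)·(s + √(s² + DoF²)) / DoF = 550 × (590 + √(590² + 82.2²)) / 82.2 = 550 × (590 + 595.699) / 82.2 ≈ 7933.5 mm.
Then N = f²/(c·h) = 40² / (0.032 × 7933.5) = 1600 / 253.87 ≈ 6.30.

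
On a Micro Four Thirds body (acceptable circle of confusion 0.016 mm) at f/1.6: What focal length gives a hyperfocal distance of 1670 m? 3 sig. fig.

207 mm

From H = f²/(N·c) + f, with f ≪ H: f ≈ √(H·N·c) = √(1670000 × 1.6 × 0.016) = √42752 ≈ 206.8 mm.
The +f correction barely moves this — solving exactly, f² + N·c·f − N·c·H = 0 ⇒ f = (−N·c + √((N·c)² + 4·N·c·H))/2 = (−0.0256 + √171008)/2 ≈ 206.75 mm, so f ≈ 207 mm.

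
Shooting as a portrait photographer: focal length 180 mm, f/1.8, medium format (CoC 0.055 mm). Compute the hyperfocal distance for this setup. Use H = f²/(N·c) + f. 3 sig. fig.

327 m

Hyperfocal distance H = f²/(N·c) + f = 180²/(1.8 × 0.055) + 180 = 32400/0.099 + 180 ≈ 327452.7 mm ≈ 327 m.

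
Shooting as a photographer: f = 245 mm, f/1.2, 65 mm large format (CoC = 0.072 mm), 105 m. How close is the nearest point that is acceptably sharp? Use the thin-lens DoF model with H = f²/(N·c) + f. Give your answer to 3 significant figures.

91.2 m

Hyperfocal distance H = f²/(N·c) + f = 245²/(1.2 × 0.072) + 245 = 60025/0.0864 + 245 ≈ 694978.8 mm ≈ 695.0 m.
Near limit Dn = s·(H − f)/(H + s − 2f) = 105000 × (694978.8 − 245) / (694978.8 + 105000 − 2 × 245) = 105000 × 694733.8 / 799488.8 ≈ 91242 mm ≈ 91.2 m.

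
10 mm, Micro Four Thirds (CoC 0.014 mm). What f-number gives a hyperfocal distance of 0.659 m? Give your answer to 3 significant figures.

Rearrange H = f²/(N·c) + f for N: N = f² / ((H − f)·c).
N = 10² / ((659 − 10) × 0.014) = 100 / 9.086 ≈ 11.

f/11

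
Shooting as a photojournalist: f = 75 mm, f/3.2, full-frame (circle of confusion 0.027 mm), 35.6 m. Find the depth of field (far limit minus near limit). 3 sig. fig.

55.3 m

Hyperfocal distance H = f²/(N·c) + f = 75²/(3.2 × 0.027) + 75 = 5625/0.0864 + 75 ≈ 65179.2 mm ≈ 65.18 m.
Near limit Dn = s·(H − f)/(H + s − 2f) = 35600 × (65179.2 − 75) / (65179.2 + 35600 − 2 × 75) = 35600 × 65104.2 / 100629.2 ≈ 23032 mm.
Far limit Df = s·(H − f)/(H − s) = 35600 × (65179.2 − 75) / (65179.2 − 35600) = 35600 × 65104.2 / 29579.2 ≈ 78356 mm.
Depth of field = Df − Dn = 78356 − 23032 ≈ 55324 mm ≈ 55.3 m.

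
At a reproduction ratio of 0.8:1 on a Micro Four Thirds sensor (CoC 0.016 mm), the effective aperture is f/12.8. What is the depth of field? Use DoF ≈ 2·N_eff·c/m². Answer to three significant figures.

0.640 mm

At magnification m, DoF ≈ 2·N_eff·c/m² = 2 × 12.8 × 0.016 / 0.8² = 0.4096 / 0.64 ≈ 0.64 mm.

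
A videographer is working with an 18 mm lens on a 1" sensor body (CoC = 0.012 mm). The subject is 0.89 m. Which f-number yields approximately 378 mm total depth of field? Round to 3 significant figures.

Write h = H − f = f²/(N·c). The thin-lens limits are Dn = s·h/(h + (s−f)) and Df = s·h/(h − (s−f)), so DoF = Df − Dn = 2·s·(s−f)·h / (h² − (s−f)²).
That is a quadratic in h: DoF·h² − 2·s·(s−f)·h − DoF·(s−f)² = 0 ⇒ h = (s−f)·(s + √(s² + DoF²)) / DoF = 872 × (890 + √(890² + 378²)) / 378 = 872 × (890 + 966.946) / 378 ≈ 4283.7 mm.
Then N = f²/(c·h) = 18² / (0.012 × 4283.7) = 324 / 51.405 ≈ 6.30.

f/6.30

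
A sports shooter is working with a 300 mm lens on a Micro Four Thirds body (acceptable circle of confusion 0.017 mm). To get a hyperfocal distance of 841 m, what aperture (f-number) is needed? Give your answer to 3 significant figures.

Rearrange H = f²/(N·c) + f for N: N = f² / ((H − f)·c).
N = 300² / ((841000 − 300) × 0.017) = 90000 / 14292 ≈ 6.30.

f/6.30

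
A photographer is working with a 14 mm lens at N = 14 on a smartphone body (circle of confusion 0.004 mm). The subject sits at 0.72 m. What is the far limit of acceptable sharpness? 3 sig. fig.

0.902 m

Hyperfocal distance H = f²/(N·c) + f = 14²/(14 × 0.004) + 14 = 196/0.056 + 14 ≈ 3514.0 mm ≈ 3.514 m.
Far limit Df = s·(H − f)/(H − s) = 720 × (3514.0 − 14) / (3514.0 − 720) = 720 × 3500.0 / 2794.0 ≈ 901.93 mm ≈ 0.902 m.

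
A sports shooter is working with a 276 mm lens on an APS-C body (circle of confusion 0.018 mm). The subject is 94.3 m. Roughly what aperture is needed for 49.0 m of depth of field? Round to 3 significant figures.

f/11

Write h = H − f = f²/(N·c). The thin-lens limits are Dn = s·h/(h + (s−f)) and Df = s·h/(h − (s−f)), so DoF = Df − Dn = 2·s·(s−f)·h / (h² − (s−f)²).
That is a quadratic in h: DoF·h² − 2·s·(s−f)·h − DoF·(s−f)² = 0 ⇒ h = (s−f)·(s + √(s² + DoF²)) / DoF = 94024 × (94300 + √(94300² + 49000²)) / 49000 = 94024 × (94300 + 106271) / 49000 ≈ 384867 mm.
Then N = f²/(c·h) = 276² / (0.018 × 384867) = 76176 / 6927.6 ≈ 11.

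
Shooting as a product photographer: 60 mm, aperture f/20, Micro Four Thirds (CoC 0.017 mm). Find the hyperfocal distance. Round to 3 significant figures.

Hyperfocal distance H = f²/(N·c) + f = 60²/(20 × 0.017) + 60 = 3600/0.34 + 60 ≈ 10648.2 mm ≈ 10.6 m.

10.6 m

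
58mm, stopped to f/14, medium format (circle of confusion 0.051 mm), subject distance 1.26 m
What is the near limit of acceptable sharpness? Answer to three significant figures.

1.00 m

Hyperfocal distance H = f²/(N·c) + f = 58²/(14 × 0.051) + 58 = 3364/0.714 + 58 ≈ 4769.5 mm ≈ 4.769 m.
Near limit Dn = s·(H − f)/(H + s − 2f) = 1260 × (4769.5 − 58) / (4769.5 + 1260 − 2 × 58) = 1260 × 4711.5 / 5913.5 ≈ 1003.9 mm ≈ 1.00 m.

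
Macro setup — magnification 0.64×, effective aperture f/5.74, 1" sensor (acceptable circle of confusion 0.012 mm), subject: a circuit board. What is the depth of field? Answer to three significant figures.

At magnification m, DoF ≈ 2·N_eff·c/m² = 2 × 5.74 × 0.012 / 0.64² = 0.1378 / 0.4096 ≈ 0.336 mm.

0.336 mm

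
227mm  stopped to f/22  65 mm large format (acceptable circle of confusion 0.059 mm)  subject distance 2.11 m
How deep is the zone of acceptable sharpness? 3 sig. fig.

Hyperfocal distance H = f²/(N·c) + f = 227²/(22 × 0.059) + 227 = 51529/1.298 + 227 ≈ 39925.8 mm ≈ 39.93 m.
Near limit Dn = s·(H − f)/(H + s − 2f) = 2110 × (39925.8 − 227) / (39925.8 + 2110 − 2 × 227) = 2110 × 39698.8 / 41581.8 ≈ 2014.45 mm.
Far limit Df = s·(H − f)/(H − s) = 2110 × (39925.8 − 227) / (39925.8 − 2110) = 2110 × 39698.8 / 37815.8 ≈ 2215.07 mm.
Depth of field = Df − Dn = 2215.07 − 2014.45 ≈ 200.62 mm.

201 mm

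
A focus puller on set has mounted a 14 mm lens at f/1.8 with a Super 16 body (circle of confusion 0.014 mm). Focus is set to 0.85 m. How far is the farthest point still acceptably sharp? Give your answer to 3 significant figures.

Hyperfocal distance H = f²/(N·c) + f = 14²/(1.8 × 0.014) + 14 = 196/0.0252 + 14 ≈ 7791.8 mm ≈ 7.792 m.
Far limit Df = s·(H − f)/(H − s) = 850 × (7791.8 − 14) / (7791.8 − 850) = 850 × 7777.8 / 6941.8 ≈ 952.37 mm ≈ 0.952 m.

0.952 m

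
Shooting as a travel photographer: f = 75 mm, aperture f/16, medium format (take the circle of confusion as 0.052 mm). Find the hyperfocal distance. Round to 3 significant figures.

6.84 m

Hyperfocal distance H = f²/(N·c) + f = 75²/(16 × 0.052) + 75 = 5625/0.832 + 75 ≈ 6835.8 mm ≈ 6.84 m.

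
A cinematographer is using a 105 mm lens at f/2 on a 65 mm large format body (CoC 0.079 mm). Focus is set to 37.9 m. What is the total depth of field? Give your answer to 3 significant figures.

Hyperfocal distance H = f²/(N·c) + f = 105²/(2 × 0.079) + 105 = 11025/0.158 + 105 ≈ 69883.5 mm ≈ 69.88 m.
Near limit Dn = s·(H − f)/(H + s − 2f) = 37900 × (69883.5 − 105) / (69883.5 + 37900 − 2 × 105) = 37900 × 69778.5 / 107573.5 ≈ 24584 mm.
Far limit Df = s·(H − f)/(H − s) = 37900 × (69883.5 − 105) / (69883.5 − 37900) = 37900 × 69778.5 / 31983.5 ≈ 82687 mm.
Depth of field = Df − Dn = 82687 − 24584 ≈ 58103 mm ≈ 58.1 m.

58.1 m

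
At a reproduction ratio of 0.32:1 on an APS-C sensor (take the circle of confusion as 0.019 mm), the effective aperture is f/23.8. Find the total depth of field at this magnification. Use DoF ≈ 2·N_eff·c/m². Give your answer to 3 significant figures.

At magnification m, DoF ≈ 2·N_eff·c/m² = 2 × 23.8 × 0.019 / 0.32² = 0.9044 / 0.1024 ≈ 8.83 mm.

8.83 mm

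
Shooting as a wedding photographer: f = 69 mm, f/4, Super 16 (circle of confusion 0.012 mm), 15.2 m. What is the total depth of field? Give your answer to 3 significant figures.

4.75 m

Hyperfocal distance H = f²/(N·c) + f = 69²/(4 × 0.012) + 69 = 4761/0.048 + 69 ≈ 99256.5 mm ≈ 99.26 m.
Near limit Dn = s·(H − f)/(H + s − 2f) = 15200 × (99256.5 − 69) / (99256.5 + 15200 − 2 × 69) = 15200 × 99187.5 / 114318.5 ≈ 13188.2 mm.
Far limit Df = s·(H − f)/(H − s) = 15200 × (99256.5 − 69) / (99256.5 − 15200) = 15200 × 99187.5 / 84056.5 ≈ 17936.2 mm.
Depth of field = Df − Dn = 17936.2 − 13188.2 ≈ 4748.0 mm ≈ 4.75 m.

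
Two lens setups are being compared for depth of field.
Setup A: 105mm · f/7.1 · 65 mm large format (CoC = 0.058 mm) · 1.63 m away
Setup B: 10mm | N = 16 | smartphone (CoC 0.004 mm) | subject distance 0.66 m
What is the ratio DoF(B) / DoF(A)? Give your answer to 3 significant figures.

3.56

Setup A: H = 105²/(7.1×0.058) + 105 ≈ 26877.7 mm; DoF = Df − Dn = 1728.45 − 1542.16 ≈ 186.29 mm.
Setup B: H = 10²/(16×0.004) + 10 ≈ 1572.5 mm; DoF = Df − Dn = 1130.14 − 466.10 ≈ 664.04 mm.
Ratio = 664.04 / 186.29 ≈ 3.56.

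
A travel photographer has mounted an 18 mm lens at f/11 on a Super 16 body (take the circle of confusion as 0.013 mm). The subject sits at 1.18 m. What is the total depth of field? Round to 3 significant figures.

Hyperfocal distance H = f²/(N·c) + f = 18²/(11 × 0.013) + 18 = 324/0.143 + 18 ≈ 2283.7 mm ≈ 2.284 m.
Near limit Dn = s·(H − f)/(H + s − 2f) = 1180 × (2283.7 − 18) / (2283.7 + 1180 − 2 × 18) = 1180 × 2265.7 / 3427.7 ≈ 780.0 mm.
Far limit Df = s·(H − f)/(H − s) = 1180 × (2283.7 − 18) / (2283.7 − 1180) = 1180 × 2265.7 / 1103.7 ≈ 2422.3 mm.
Depth of field = Df − Dn = 2422.3 − 780.0 ≈ 1642.3 mm ≈ 1.64 m.

1.64 m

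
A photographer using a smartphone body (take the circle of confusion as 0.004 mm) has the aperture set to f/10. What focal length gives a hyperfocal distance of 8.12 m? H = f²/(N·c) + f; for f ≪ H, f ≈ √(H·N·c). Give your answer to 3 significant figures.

From H = f²/(N·c) + f, with f ≪ H: f ≈ √(H·N·c) = √(8120 × 10 × 0.004) = √324.80 ≈ 18.02 mm.
The +f correction barely moves this — solving exactly, f² + N·c·f − N·c·H = 0 ⇒ f = (−N·c + √((N·c)² + 4·N·c·H))/2 = (−0.04 + √1299.2)/2 ≈ 18.002 mm, so f ≈ 18.0 mm.

18.0 mm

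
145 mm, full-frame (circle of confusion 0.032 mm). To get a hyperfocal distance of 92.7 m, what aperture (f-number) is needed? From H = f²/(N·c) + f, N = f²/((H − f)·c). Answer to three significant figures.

Rearrange H = f²/(N·c) + f for N: N = f² / ((H − f)·c).
N = 145² / ((92700 − 145) × 0.032) = 21025 / 2962 ≈ 7.10.

f/7.10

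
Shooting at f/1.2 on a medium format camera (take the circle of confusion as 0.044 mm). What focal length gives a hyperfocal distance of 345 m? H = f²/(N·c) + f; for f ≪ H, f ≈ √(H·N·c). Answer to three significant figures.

135 mm

From H = f²/(N·c) + f, with f ≪ H: f ≈ √(H·N·c) = √(345000 × 1.2 × 0.044) = √18216 ≈ 135.0 mm.
The +f correction barely moves this — solving exactly, f² + N·c·f − N·c·H = 0 ⇒ f = (−N·c + √((N·c)² + 4·N·c·H))/2 = (−0.0528 + √72864)/2 ≈ 134.94 mm, so f ≈ 135 mm.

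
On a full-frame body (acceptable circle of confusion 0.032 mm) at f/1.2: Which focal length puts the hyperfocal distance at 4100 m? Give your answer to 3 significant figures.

397 mm

From H = f²/(N·c) + f, with f ≪ H: f ≈ √(H·N·c) = √(4100000 × 1.2 × 0.032) = √157440 ≈ 396.8 mm.
The +f correction barely moves this — solving exactly, f² + N·c·f − N·c·H = 0 ⇒ f = (−N·c + √((N·c)² + 4·N·c·H))/2 = (−0.0384 + √629760)/2 ≈ 396.77 mm, so f ≈ 397 mm.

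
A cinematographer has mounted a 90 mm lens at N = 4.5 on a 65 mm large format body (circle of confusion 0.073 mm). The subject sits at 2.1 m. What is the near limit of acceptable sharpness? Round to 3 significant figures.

1.94 m

Hyperfocal distance H = f²/(N·c) + f = 90²/(4.5 × 0.073) + 90 = 8100/0.3285 + 90 ≈ 24747.5 mm ≈ 24.75 m.
Near limit Dn = s·(H − f)/(H + s − 2f) = 2100 × (24747.5 − 90) / (24747.5 + 2100 − 2 × 90) = 2100 × 24657.5 / 26667.5 ≈ 1941.7 mm ≈ 1.94 m.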